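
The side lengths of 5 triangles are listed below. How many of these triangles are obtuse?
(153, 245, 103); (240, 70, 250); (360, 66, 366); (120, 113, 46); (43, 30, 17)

2

(153,245,103): 103²+153² = 34018 < 60025 = 245² → obtuse
(240,70,250): 70²+240² = 62500 = 250² → right
(360,66,366): 66²+360² = 133956 = 366² → right
(120,113,46): 46²+113² = 14885 > 14400 = 120² → acute
(43,30,17): 17²+30² = 1189 < 1849 = 43² → obtuse
2 of the 5 are obtuse.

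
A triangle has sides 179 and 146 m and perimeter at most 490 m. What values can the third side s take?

Triangle inequality alone gives 33 < s < 325.
The perimeter condition gives s ≤ 490 − 179 − 146 = 165.
Intersecting the two: 33 < s ≤ 165.

33 < s ≤ 165 m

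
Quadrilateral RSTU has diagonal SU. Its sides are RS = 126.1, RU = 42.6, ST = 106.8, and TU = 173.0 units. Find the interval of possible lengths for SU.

From triangle RSU: |126.1 − 42.6| < SU < 126.1 + 42.6, i.e. 83.5 < SU < 168.7.
From triangle TSU: 66.2 < SU < 279.8.
Both must hold, so SU lies in the intersection.

83.5 < SU < 168.7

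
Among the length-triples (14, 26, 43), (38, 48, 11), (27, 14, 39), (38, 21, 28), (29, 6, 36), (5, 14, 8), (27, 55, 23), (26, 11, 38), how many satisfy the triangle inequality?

(14,26,43): 14+26 ≤ 43 → not valid
(11,38,48): 11+38 > 48 → valid
(14,27,39): 14+27 > 39 → valid
(21,28,38): 21+28 > 38 → valid
(6,29,36): 6+29 ≤ 36 → not valid
(5,8,14): 5+8 ≤ 14 → not valid
(23,27,55): 23+27 ≤ 55 → not valid
(11,26,38): 11+26 ≤ 38 → not valid
3 of the 8 triples form a triangle.

3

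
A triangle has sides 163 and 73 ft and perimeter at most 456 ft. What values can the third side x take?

Triangle inequality alone gives 90 < x < 236.
The perimeter condition gives x ≤ 456 − 163 − 73 = 220.
Intersecting the two: 90 < x ≤ 220.

90 < x ≤ 220 ft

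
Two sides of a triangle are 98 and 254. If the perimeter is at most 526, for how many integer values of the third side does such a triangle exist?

Triangle inequality: 156 < x < 352. Perimeter ≤ 526 gives x ≤ 526 − 98 − 254 = 174.
So 156 < x ≤ 174; integers 157 through 174: 18 values.

18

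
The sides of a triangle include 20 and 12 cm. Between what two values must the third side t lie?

8 < t < 32 (cm)

By the triangle inequality, t must be less than 20 + 12 = 32 and greater than |20 − 12| = 8.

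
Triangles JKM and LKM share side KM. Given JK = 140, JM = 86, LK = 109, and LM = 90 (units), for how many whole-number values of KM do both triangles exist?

144

From triangle JKM: 54 < KM < 226.
From triangle LKM: 19 < KM < 199.
Intersection: 54 < KM < 199, so integers 55 through 198: 144 values.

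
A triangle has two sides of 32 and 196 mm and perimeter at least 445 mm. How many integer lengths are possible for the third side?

11

Triangle inequality: 164 < x < 228. Perimeter ≥ 445 gives x ≥ 445 − 32 − 196 = 217.
So 217 ≤ x < 228; integers 217 through 227: 11 values.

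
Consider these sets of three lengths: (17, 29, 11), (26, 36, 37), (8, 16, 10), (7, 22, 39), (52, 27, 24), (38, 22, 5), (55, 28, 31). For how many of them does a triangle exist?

(11,17,29): 11+17 ≤ 29 → not valid
(26,36,37): 26+36 > 37 → valid
(8,10,16): 8+10 > 16 → valid
(7,22,39): 7+22 ≤ 39 → not valid
(24,27,52): 24+27 ≤ 52 → not valid
(5,22,38): 5+22 ≤ 38 → not valid
(28,31,55): 28+31 > 55 → valid
3 of the 7 triples form a triangle.

3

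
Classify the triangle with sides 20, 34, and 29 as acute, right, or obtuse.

Compare the square of the longest side to the sum of squares of the other two: 20² + 29² = 1241 > 1156 = 34².

acute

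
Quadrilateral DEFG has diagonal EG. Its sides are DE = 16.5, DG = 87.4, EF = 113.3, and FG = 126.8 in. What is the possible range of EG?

70.9 < EG < 103.9

From triangle DEG: |16.5 − 87.4| < EG < 16.5 + 87.4, i.e. 70.9 < EG < 103.9.
From triangle FEG: 13.5 < EG < 240.1.
Both must hold, so EG lies in the intersection.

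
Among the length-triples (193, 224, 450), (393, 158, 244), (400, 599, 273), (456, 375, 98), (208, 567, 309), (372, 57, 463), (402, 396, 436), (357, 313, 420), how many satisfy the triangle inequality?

(193,224,450): 193+224 ≤ 450 → not valid
(158,244,393): 158+244 > 393 → valid
(273,400,599): 273+400 > 599 → valid
(98,375,456): 98+375 > 456 → valid
(208,309,567): 208+309 ≤ 567 → not valid
(57,372,463): 57+372 ≤ 463 → not valid
(396,402,436): 396+402 > 436 → valid
(313,357,420): 313+357 > 420 → valid
5 of the 8 triples form a triangle.

5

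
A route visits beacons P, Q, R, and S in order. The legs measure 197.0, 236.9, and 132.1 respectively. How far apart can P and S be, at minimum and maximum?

The maximum is all hops collinear in one direction: 197.0 + 236.9 + 132.1 = 566.0.
The longest hop is 236.9; the others sum to 329.1. Since 236.9 ≤ 329.1, the path can fold back on itself completely, so the minimum distance is 0.

0 ≤ PS ≤ 566.0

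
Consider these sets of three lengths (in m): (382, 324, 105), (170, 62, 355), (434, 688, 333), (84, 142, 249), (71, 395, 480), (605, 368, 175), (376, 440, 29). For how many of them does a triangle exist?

2

(105,324,382): 105+324 > 382 → valid
(62,170,355): 62+170 ≤ 355 → not valid
(333,434,688): 333+434 > 688 → valid
(84,142,249): 84+142 ≤ 249 → not valid
(71,395,480): 71+395 ≤ 480 → not valid
(175,368,605): 175+368 ≤ 605 → not valid
(29,376,440): 29+376 ≤ 440 → not valid
2 of the 7 triples form a triangle.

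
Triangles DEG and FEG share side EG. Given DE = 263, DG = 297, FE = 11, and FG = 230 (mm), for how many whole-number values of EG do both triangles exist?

From triangle DEG: 34 < EG < 560.
From triangle FEG: 219 < EG < 241.
Intersection: 219 < EG < 241, so integers 220 through 240: 21 values.

21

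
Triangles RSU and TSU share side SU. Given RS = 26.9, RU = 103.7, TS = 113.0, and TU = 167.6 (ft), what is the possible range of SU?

76.8 < SU < 130.6

From triangle RSU: |26.9 − 103.7| < SU < 26.9 + 103.7, i.e. 76.8 < SU < 130.6.
From triangle TSU: 54.6 < SU < 280.6.
Both must hold, so SU lies in the intersection.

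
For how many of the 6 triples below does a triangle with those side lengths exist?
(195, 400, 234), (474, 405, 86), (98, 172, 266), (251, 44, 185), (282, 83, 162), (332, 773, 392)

(195,234,400): 195+234 > 400 → valid
(86,405,474): 86+405 > 474 → valid
(98,172,266): 98+172 > 266 → valid
(44,185,251): 44+185 ≤ 251 → not valid
(83,162,282): 83+162 ≤ 282 → not valid
(332,392,773): 332+392 ≤ 773 → not valid
3 of the 6 triples form a triangle.

3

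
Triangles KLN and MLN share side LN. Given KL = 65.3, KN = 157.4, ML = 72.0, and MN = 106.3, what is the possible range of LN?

From triangle KLN: |65.3 − 157.4| < LN < 65.3 + 157.4, i.e. 92.1 < LN < 222.7.
From triangle MLN: 34.3 < LN < 178.3.
Both must hold, so LN lies in the intersection.

92.1 < LN < 178.3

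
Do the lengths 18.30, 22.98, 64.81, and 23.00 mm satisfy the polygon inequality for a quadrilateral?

For a quadrilateral, each side must be shorter than the sum of the others.
Here the longest side is 64.81, but the remaining 3 sides sum to only 64.28.

No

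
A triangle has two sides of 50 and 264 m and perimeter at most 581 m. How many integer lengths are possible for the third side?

Triangle inequality: 214 < x < 314. Perimeter ≤ 581 gives x ≤ 581 − 50 − 264 = 267.
So 214 < x ≤ 267; integers 215 through 267: 53 values.

53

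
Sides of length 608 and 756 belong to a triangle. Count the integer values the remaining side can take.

The third side lies in the open interval (148, 1364).
Integers from 149 to 1363 inclusive: 1363 − 149 + 1 = 1215.

1215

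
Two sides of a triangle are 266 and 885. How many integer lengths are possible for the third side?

531

The third side lies in the open interval (619, 1151).
Integers from 620 to 1150 inclusive: 1150 − 620 + 1 = 531.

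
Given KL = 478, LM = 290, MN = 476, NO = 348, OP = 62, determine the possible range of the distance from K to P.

The maximum is all hops collinear in one direction: 478 + 290 + 476 + 348 + 62 = 1654.
The longest hop is 478; the others sum to 1176. Since 478 ≤ 1176, the path can fold back on itself completely, so the minimum distance is 0.

0 ≤ KP ≤ 1654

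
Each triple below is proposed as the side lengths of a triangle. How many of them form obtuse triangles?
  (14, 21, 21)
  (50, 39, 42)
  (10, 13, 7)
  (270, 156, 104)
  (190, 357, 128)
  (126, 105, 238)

1

(14,21,21): 14²+21² = 637 > 441 = 21² → acute
(50,39,42): 39²+42² = 3285 > 2500 = 50² → acute
(10,13,7): 7²+10² = 149 < 169 = 13² → obtuse
(270,156,104): 104+156 ≤ 270, not a triangle
(190,357,128): 128+190 ≤ 357, not a triangle
(126,105,238): 105+126 ≤ 238, not a triangle
1 of the 6 is obtuse.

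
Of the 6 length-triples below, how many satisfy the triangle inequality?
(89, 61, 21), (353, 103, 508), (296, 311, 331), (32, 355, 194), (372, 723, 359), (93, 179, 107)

3

(21,61,89): 21+61 ≤ 89 → not valid
(103,353,508): 103+353 ≤ 508 → not valid
(296,311,331): 296+311 > 331 → valid
(32,194,355): 32+194 ≤ 355 → not valid
(359,372,723): 359+372 > 723 → valid
(93,107,179): 93+107 > 179 → valid
3 of the 6 triples form a triangle.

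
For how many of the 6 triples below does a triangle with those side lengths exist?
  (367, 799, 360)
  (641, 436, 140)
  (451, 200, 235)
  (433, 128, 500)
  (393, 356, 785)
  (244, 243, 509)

1

(360,367,799): 360+367 ≤ 799 → not valid
(140,436,641): 140+436 ≤ 641 → not valid
(200,235,451): 200+235 ≤ 451 → not valid
(128,433,500): 128+433 > 500 → valid
(356,393,785): 356+393 ≤ 785 → not valid
(243,244,509): 243+244 ≤ 509 → not valid
1 of the 6 triples forms a triangle.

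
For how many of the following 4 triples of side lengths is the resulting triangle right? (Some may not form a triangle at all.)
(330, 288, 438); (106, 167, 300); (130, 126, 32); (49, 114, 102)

(330,288,438): 288²+330² = 191844 = 438² → right
(106,167,300): 106+167 ≤ 300, not a triangle
(130,126,32): 32²+126² = 16900 = 130² → right
(49,114,102): 49²+102² = 12805 < 12996 = 114² → obtuse
2 of the 4 are right.

2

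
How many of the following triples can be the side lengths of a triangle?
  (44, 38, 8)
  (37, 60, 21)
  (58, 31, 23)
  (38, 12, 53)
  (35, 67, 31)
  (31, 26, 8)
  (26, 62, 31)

(8,38,44): 8+38 > 44 → valid
(21,37,60): 21+37 ≤ 60 → not valid
(23,31,58): 23+31 ≤ 58 → not valid
(12,38,53): 12+38 ≤ 53 → not valid
(31,35,67): 31+35 ≤ 67 → not valid
(8,26,31): 8+26 > 31 → valid
(26,31,62): 26+31 ≤ 62 → not valid
2 of the 7 triples form a triangle.

2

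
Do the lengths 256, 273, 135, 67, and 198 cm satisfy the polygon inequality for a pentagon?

A pentagon exists iff every side is shorter than the sum of the others — equivalently, the longest side is less than the sum of the rest.
Longest side 273 < 656 (sum of the remaining 4), so yes.

Yes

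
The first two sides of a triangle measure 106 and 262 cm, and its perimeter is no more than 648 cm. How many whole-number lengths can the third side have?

Triangle inequality: 156 < x < 368. Perimeter ≤ 648 gives x ≤ 648 − 106 − 262 = 280.
So 156 < x ≤ 280; integers 157 through 280: 124 values.

124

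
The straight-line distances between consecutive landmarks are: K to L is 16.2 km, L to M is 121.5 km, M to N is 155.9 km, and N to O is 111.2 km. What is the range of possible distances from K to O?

The maximum is all hops collinear in one direction: 16.2 + 121.5 + 155.9 + 111.2 = 404.8.
The longest hop is 155.9; the others sum to 248.9. Since 155.9 ≤ 248.9, the path can fold back on itself completely, so the minimum distance is 0.

0 ≤ KO ≤ 404.8 km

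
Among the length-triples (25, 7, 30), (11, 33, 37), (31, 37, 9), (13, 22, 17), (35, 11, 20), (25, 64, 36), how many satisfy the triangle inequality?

4

(7,25,30): 7+25 > 30 → valid
(11,33,37): 11+33 > 37 → valid
(9,31,37): 9+31 > 37 → valid
(13,17,22): 13+17 > 22 → valid
(11,20,35): 11+20 ≤ 35 → not valid
(25,36,64): 25+36 ≤ 64 → not valid
4 of the 6 triples form a triangle.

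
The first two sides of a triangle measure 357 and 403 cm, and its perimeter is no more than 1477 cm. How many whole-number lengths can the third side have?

671

Triangle inequality: 46 < x < 760. Perimeter ≤ 1477 gives x ≤ 1477 − 357 − 403 = 717.
So 46 < x ≤ 717; integers 47 through 717: 671 values.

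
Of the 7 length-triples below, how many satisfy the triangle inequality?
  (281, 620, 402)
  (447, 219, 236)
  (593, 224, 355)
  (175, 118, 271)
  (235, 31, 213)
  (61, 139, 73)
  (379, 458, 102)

(281,402,620): 281+402 > 620 → valid
(219,236,447): 219+236 > 447 → valid
(224,355,593): 224+355 ≤ 593 → not valid
(118,175,271): 118+175 > 271 → valid
(31,213,235): 31+213 > 235 → valid
(61,73,139): 61+73 ≤ 139 → not valid
(102,379,458): 102+379 > 458 → valid
5 of the 7 triples form a triangle.

5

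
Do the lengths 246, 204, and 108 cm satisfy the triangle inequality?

Yes

The longest side is 246, and the other two sum to 312.
Since 312 > 246, the triangle inequality holds.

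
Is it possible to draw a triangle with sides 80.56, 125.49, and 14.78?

The longest side is 125.49, but the other two sum to only 95.34.
95.34 < 125.49, so the triangle inequality fails.

No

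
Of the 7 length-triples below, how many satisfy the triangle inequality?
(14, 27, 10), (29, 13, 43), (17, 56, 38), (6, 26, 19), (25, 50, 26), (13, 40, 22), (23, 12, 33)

(10,14,27): 10+14 ≤ 27 → not valid
(13,29,43): 13+29 ≤ 43 → not valid
(17,38,56): 17+38 ≤ 56 → not valid
(6,19,26): 6+19 ≤ 26 → not valid
(25,26,50): 25+26 > 50 → valid
(13,22,40): 13+22 ≤ 40 → not valid
(12,23,33): 12+23 > 33 → valid
2 of the 7 triples form a triangle.

2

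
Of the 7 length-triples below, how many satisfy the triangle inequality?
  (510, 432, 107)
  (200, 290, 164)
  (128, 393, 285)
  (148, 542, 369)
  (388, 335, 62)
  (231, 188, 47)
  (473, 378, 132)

(107,432,510): 107+432 > 510 → valid
(164,200,290): 164+200 > 290 → valid
(128,285,393): 128+285 > 393 → valid
(148,369,542): 148+369 ≤ 542 → not valid
(62,335,388): 62+335 > 388 → valid
(47,188,231): 47+188 > 231 → valid
(132,378,473): 132+378 > 473 → valid
6 of the 7 triples form a triangle.

6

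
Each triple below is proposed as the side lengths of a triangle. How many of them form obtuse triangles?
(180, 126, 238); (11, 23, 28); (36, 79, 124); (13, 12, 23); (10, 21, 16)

(180,126,238): 126²+180² = 48276 < 56644 = 238² → obtuse
(11,23,28): 11²+23² = 650 < 784 = 28² → obtuse
(36,79,124): 36+79 ≤ 124, not a triangle
(13,12,23): 12²+13² = 313 < 529 = 23² → obtuse
(10,21,16): 10²+16² = 356 < 441 = 21² → obtuse
4 of the 5 are obtuse.

4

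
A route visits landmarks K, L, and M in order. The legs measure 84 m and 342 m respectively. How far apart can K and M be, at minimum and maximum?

258 ≤ KM ≤ 426 m

By the triangle inequality, |84 − 342| ≤ KM ≤ 84 + 342.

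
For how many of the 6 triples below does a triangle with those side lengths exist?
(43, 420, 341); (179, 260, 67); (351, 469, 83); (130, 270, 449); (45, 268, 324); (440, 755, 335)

1

(43,341,420): 43+341 ≤ 420 → not valid
(67,179,260): 67+179 ≤ 260 → not valid
(83,351,469): 83+351 ≤ 469 → not valid
(130,270,449): 130+270 ≤ 449 → not valid
(45,268,324): 45+268 ≤ 324 → not valid
(335,440,755): 335+440 > 755 → valid
1 of the 6 triples forms a triangle.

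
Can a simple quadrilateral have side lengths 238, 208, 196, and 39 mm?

Yes

A quadrilateral exists iff every side is shorter than the sum of the others — equivalently, the longest side is less than the sum of the rest.
Longest side 238 < 443 (sum of the remaining 3), so yes.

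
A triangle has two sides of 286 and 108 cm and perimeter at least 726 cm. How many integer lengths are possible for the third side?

Triangle inequality: 178 < x < 394. Perimeter ≥ 726 gives x ≥ 726 − 286 − 108 = 332.
So 332 ≤ x < 394; integers 332 through 393: 62 values.

62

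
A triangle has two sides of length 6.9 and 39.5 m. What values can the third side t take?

By the triangle inequality, t must be less than 6.9 + 39.5 = 46.4 and greater than |6.9 − 39.5| = 32.6.

32.6 < t < 46.4 (m)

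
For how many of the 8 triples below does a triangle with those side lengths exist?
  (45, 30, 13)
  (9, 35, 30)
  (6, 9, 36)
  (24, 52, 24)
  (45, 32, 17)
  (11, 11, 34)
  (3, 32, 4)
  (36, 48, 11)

2

(13,30,45): 13+30 ≤ 45 → not valid
(9,30,35): 9+30 > 35 → valid
(6,9,36): 6+9 ≤ 36 → not valid
(24,24,52): 24+24 ≤ 52 → not valid
(17,32,45): 17+32 > 45 → valid
(11,11,34): 11+11 ≤ 34 → not valid
(3,4,32): 3+4 ≤ 32 → not valid
(11,36,48): 11+36 ≤ 48 → not valid
2 of the 8 triples form a triangle.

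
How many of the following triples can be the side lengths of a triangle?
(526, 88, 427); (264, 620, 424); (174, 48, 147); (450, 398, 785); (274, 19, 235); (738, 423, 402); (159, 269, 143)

5

(88,427,526): 88+427 ≤ 526 → not valid
(264,424,620): 264+424 > 620 → valid
(48,147,174): 48+147 > 174 → valid
(398,450,785): 398+450 > 785 → valid
(19,235,274): 19+235 ≤ 274 → not valid
(402,423,738): 402+423 > 738 → valid
(143,159,269): 143+159 > 269 → valid
5 of the 7 triples form a triangle.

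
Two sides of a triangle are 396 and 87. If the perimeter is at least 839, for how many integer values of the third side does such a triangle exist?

127

Triangle inequality: 309 < x < 483. Perimeter ≥ 839 gives x ≥ 839 − 396 − 87 = 356.
So 356 ≤ x < 483; integers 356 through 482: 127 values.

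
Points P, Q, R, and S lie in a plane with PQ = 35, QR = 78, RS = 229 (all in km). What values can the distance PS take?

116 ≤ PS ≤ 342 km

The maximum is all hops collinear in one direction: 35 + 78 + 229 = 342.
The longest hop is 229; the others sum to 113. Folding the others back against it leaves at least 229 − 113 = 116.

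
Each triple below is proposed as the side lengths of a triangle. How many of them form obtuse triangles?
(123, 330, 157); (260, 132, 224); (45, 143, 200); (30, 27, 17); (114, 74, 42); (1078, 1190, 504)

1

(123,330,157): 123+157 ≤ 330, not a triangle
(260,132,224): 132²+224² = 67600 = 260² → right
(45,143,200): 45+143 ≤ 200, not a triangle
(30,27,17): 17²+27² = 1018 > 900 = 30² → acute
(114,74,42): 42²+74² = 7240 < 12996 = 114² → obtuse
(1078,1190,504): 504²+1078² = 1416100 = 1190² → right
1 of the 6 is obtuse.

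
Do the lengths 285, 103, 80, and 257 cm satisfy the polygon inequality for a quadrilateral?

A quadrilateral exists iff every side is shorter than the sum of the others — equivalently, the longest side is less than the sum of the rest.
Longest side 285 < 440 (sum of the remaining 3), so yes.

Yes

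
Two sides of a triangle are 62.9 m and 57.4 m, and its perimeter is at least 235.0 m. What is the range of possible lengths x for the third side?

Triangle inequality alone gives 5.5 < x < 120.3.
The perimeter condition gives x ≥ 235.0 − 62.9 − 57.4 = 114.7.
Intersecting the two: 114.7 ≤ x < 120.3.

114.7 ≤ x < 120.3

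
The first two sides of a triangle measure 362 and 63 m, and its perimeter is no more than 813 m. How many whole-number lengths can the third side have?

Triangle inequality: 299 < x < 425. Perimeter ≤ 813 gives x ≤ 813 − 362 − 63 = 388.
So 299 < x ≤ 388; integers 300 through 388: 89 values.

89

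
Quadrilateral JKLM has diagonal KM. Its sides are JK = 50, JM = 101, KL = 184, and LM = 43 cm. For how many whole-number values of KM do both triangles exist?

From triangle JKM: 51 < KM < 151.
From triangle LKM: 141 < KM < 227.
Intersection: 141 < KM < 151, so integers 142 through 150: 9 values.

9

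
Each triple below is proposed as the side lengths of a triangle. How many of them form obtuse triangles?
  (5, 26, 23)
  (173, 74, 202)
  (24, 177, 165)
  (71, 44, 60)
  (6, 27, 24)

4

(5,26,23): 5²+23² = 554 < 676 = 26² → obtuse
(173,74,202): 74²+173² = 35405 < 40804 = 202² → obtuse
(24,177,165): 24²+165² = 27801 < 31329 = 177² → obtuse
(71,44,60): 44²+60² = 5536 > 5041 = 71² → acute
(6,27,24): 6²+24² = 612 < 729 = 27² → obtuse
4 of the 5 are obtuse.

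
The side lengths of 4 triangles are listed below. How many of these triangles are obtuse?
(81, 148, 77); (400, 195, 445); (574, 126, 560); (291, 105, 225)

(81,148,77): 77²+81² = 12490 < 21904 = 148² → obtuse
(400,195,445): 195²+400² = 198025 = 445² → right
(574,126,560): 126²+560² = 329476 = 574² → right
(291,105,225): 105²+225² = 61650 < 84681 = 291² → obtuse
2 of the 4 are obtuse.

2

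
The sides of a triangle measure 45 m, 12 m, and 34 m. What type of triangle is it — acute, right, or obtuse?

Compare the square of the longest side to the sum of squares of the other two: 12² + 34² = 1300 < 2025 = 45².

obtuse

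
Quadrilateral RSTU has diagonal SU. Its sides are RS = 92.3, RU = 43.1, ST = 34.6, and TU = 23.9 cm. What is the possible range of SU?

49.2 < SU < 58.5

From triangle RSU: |92.3 − 43.1| < SU < 92.3 + 43.1, i.e. 49.2 < SU < 135.4.
From triangle TSU: 10.7 < SU < 58.5.
Both must hold, so SU lies in the intersection.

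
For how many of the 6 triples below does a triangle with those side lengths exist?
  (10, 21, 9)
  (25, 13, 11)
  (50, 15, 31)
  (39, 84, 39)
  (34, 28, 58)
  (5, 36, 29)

1

(9,10,21): 9+10 ≤ 21 → not valid
(11,13,25): 11+13 ≤ 25 → not valid
(15,31,50): 15+31 ≤ 50 → not valid
(39,39,84): 39+39 ≤ 84 → not valid
(28,34,58): 28+34 > 58 → valid
(5,29,36): 5+29 ≤ 36 → not valid
1 of the 6 triples forms a triangle.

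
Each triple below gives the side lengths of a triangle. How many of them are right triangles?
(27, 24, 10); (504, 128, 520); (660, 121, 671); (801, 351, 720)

(27,24,10): 10²+24² = 676 < 729 = 27² → obtuse
(504,128,520): 128²+504² = 270400 = 520² → right
(660,121,671): 121²+660² = 450241 = 671² → right
(801,351,720): 351²+720² = 641601 = 801² → right
3 of the 4 are right.

3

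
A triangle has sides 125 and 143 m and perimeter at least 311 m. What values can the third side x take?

43 ≤ x < 268 m

Triangle inequality alone gives 18 < x < 268.
The perimeter condition gives x ≥ 311 − 125 − 143 = 43.
Intersecting the two: 43 ≤ x < 268.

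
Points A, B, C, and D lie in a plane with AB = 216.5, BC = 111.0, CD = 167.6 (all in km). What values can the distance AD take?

The maximum is all hops collinear in one direction: 216.5 + 111.0 + 167.6 = 495.1.
The longest hop is 216.5; the others sum to 278.6. Since 216.5 ≤ 278.6, the path can fold back on itself completely, so the minimum distance is 0.

0 ≤ AD ≤ 495.1 km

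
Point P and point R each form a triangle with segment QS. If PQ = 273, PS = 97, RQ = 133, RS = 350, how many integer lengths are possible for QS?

152

From triangle PQS: 176 < QS < 370.
From triangle RQS: 217 < QS < 483.
Intersection: 217 < QS < 370, so integers 218 through 369: 152 values.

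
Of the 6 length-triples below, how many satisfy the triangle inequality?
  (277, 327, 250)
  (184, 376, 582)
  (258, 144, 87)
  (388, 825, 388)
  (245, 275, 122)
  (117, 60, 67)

(250,277,327): 250+277 > 327 → valid
(184,376,582): 184+376 ≤ 582 → not valid
(87,144,258): 87+144 ≤ 258 → not valid
(388,388,825): 388+388 ≤ 825 → not valid
(122,245,275): 122+245 > 275 → valid
(60,67,117): 60+67 > 117 → valid
3 of the 6 triples form a triangle.

3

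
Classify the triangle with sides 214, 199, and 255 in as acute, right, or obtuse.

acute

Compare the square of the longest side to the sum of squares of the other two: 199² + 214² = 85397 > 65025 = 255².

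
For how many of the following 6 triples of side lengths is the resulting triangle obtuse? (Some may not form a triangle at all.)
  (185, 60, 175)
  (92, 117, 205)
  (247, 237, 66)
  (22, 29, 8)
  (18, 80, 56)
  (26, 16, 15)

4

(185,60,175): 60²+175² = 34225 = 185² → right
(92,117,205): 92²+117² = 22153 < 42025 = 205² → obtuse
(247,237,66): 66²+237² = 60525 < 61009 = 247² → obtuse
(22,29,8): 8²+22² = 548 < 841 = 29² → obtuse
(18,80,56): 18+56 ≤ 80, not a triangle
(26,16,15): 15²+16² = 481 < 676 = 26² → obtuse
4 of the 6 are obtuse.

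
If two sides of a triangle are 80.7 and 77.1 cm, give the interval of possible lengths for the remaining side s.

By the triangle inequality, s must be less than 80.7 + 77.1 = 157.8 and greater than |80.7 − 77.1| = 3.6.

3.6 < s < 157.8 (cm)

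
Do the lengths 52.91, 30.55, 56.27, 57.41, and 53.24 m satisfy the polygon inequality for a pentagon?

A pentagon exists iff every side is shorter than the sum of the others — equivalently, the longest side is less than the sum of the rest.
Longest side 57.41 < 192.97 (sum of the remaining 4), so yes.

Yes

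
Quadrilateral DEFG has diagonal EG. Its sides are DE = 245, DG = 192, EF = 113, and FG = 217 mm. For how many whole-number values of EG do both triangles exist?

From triangle DEG: 53 < EG < 437.
From triangle FEG: 104 < EG < 330.
Intersection: 104 < EG < 330, so integers 105 through 329: 225 values.

225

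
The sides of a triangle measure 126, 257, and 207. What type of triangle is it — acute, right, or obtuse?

Compare the square of the longest side to the sum of squares of the other two: 126² + 207² = 58725 < 66049 = 257².

obtuse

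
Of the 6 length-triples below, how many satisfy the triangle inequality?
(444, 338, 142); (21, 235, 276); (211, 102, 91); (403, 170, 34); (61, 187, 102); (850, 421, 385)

(142,338,444): 142+338 > 444 → valid
(21,235,276): 21+235 ≤ 276 → not valid
(91,102,211): 91+102 ≤ 211 → not valid
(34,170,403): 34+170 ≤ 403 → not valid
(61,102,187): 61+102 ≤ 187 → not valid
(385,421,850): 385+421 ≤ 850 → not valid
1 of the 6 triples forms a triangle.

1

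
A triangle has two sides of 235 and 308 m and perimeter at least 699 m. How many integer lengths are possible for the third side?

387

Triangle inequality: 73 < x < 543. Perimeter ≥ 699 gives x ≥ 699 − 235 − 308 = 156.
So 156 ≤ x < 543; integers 156 through 542: 387 values.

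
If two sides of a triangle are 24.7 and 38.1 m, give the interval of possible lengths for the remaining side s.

By the triangle inequality, s must be less than 24.7 + 38.1 = 62.8 and greater than |24.7 − 38.1| = 13.4.

13.4 < s < 62.8 (m)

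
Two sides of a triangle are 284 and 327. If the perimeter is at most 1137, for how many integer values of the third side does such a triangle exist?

483

Triangle inequality: 43 < x < 611. Perimeter ≤ 1137 gives x ≤ 1137 − 284 − 327 = 526.
So 43 < x ≤ 526; integers 44 through 526: 483 values.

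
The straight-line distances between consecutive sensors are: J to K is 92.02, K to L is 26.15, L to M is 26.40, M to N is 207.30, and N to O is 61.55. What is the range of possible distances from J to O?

The maximum is all hops collinear in one direction: 92.02 + 26.15 + 26.40 + 207.30 + 61.55 = 413.42.
The longest hop is 207.30; the others sum to 206.12. Folding the others back against it leaves at least 207.30 − 206.12 = 1.18.

1.18 ≤ JO ≤ 413.42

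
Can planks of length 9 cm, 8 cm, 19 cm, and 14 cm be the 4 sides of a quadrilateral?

Yes

A quadrilateral exists iff every side is shorter than the sum of the others — equivalently, the longest side is less than the sum of the rest.
Longest side 19 < 31 (sum of the remaining 3), so yes.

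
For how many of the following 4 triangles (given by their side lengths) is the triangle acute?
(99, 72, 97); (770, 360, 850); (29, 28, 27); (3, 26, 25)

2

(99,72,97): 72²+97² = 14593 > 9801 = 99² → acute
(770,360,850): 360²+770² = 722500 = 850² → right
(29,28,27): 27²+28² = 1513 > 841 = 29² → acute
(3,26,25): 3²+25² = 634 < 676 = 26² → obtuse
2 of the 4 are acute.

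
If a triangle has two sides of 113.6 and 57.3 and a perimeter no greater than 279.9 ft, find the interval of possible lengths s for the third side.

Triangle inequality alone gives 56.3 < s < 170.9.
The perimeter condition gives s ≤ 279.9 − 113.6 − 57.3 = 109.0.
Intersecting the two: 56.3 < s ≤ 109.0.

56.3 < s ≤ 109.0 ft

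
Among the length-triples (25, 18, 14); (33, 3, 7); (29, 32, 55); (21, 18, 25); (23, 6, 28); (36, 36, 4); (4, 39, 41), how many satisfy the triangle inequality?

6

(14,18,25): 14+18 > 25 → valid
(3,7,33): 3+7 ≤ 33 → not valid
(29,32,55): 29+32 > 55 → valid
(18,21,25): 18+21 > 25 → valid
(6,23,28): 6+23 > 28 → valid
(4,36,36): 4+36 > 36 → valid
(4,39,41): 4+39 > 41 → valid
6 of the 7 triples form a triangle.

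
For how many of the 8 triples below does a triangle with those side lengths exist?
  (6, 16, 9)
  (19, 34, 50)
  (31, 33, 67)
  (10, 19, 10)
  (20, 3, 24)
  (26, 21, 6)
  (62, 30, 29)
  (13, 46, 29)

(6,9,16): 6+9 ≤ 16 → not valid
(19,34,50): 19+34 > 50 → valid
(31,33,67): 31+33 ≤ 67 → not valid
(10,10,19): 10+10 > 19 → valid
(3,20,24): 3+20 ≤ 24 → not valid
(6,21,26): 6+21 > 26 → valid
(29,30,62): 29+30 ≤ 62 → not valid
(13,29,46): 13+29 ≤ 46 → not valid
3 of the 8 triples form a triangle.

3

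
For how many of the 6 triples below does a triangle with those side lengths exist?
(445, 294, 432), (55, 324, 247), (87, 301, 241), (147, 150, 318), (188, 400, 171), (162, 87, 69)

(294,432,445): 294+432 > 445 → valid
(55,247,324): 55+247 ≤ 324 → not valid
(87,241,301): 87+241 > 301 → valid
(147,150,318): 147+150 ≤ 318 → not valid
(171,188,400): 171+188 ≤ 400 → not valid
(69,87,162): 69+87 ≤ 162 → not valid
2 of the 6 triples form a triangle.

2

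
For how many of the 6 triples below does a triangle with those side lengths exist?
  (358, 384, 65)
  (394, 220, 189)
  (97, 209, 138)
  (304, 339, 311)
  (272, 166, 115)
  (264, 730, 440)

5

(65,358,384): 65+358 > 384 → valid
(189,220,394): 189+220 > 394 → valid
(97,138,209): 97+138 > 209 → valid
(304,311,339): 304+311 > 339 → valid
(115,166,272): 115+166 > 272 → valid
(264,440,730): 264+440 ≤ 730 → not valid
5 of the 6 triples form a triangle.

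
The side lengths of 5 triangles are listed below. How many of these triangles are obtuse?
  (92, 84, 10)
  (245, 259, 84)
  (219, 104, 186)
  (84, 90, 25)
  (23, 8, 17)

4

(92,84,10): 10²+84² = 7156 < 8464 = 92² → obtuse
(245,259,84): 84²+245² = 67081 = 259² → right
(219,104,186): 104²+186² = 45412 < 47961 = 219² → obtuse
(84,90,25): 25²+84² = 7681 < 8100 = 90² → obtuse
(23,8,17): 8²+17² = 353 < 529 = 23² → obtuse
4 of the 5 are obtuse.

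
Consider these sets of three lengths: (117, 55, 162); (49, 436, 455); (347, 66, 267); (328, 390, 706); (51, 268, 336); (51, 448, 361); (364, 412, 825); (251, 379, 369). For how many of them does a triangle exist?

(55,117,162): 55+117 > 162 → valid
(49,436,455): 49+436 > 455 → valid
(66,267,347): 66+267 ≤ 347 → not valid
(328,390,706): 328+390 > 706 → valid
(51,268,336): 51+268 ≤ 336 → not valid
(51,361,448): 51+361 ≤ 448 → not valid
(364,412,825): 364+412 ≤ 825 → not valid
(251,369,379): 251+369 > 379 → valid
4 of the 8 triples form a triangle.

4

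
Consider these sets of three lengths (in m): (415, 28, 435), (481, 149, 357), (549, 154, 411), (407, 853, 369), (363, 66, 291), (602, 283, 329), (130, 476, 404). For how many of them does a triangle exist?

5

(28,415,435): 28+415 > 435 → valid
(149,357,481): 149+357 > 481 → valid
(154,411,549): 154+411 > 549 → valid
(369,407,853): 369+407 ≤ 853 → not valid
(66,291,363): 66+291 ≤ 363 → not valid
(283,329,602): 283+329 > 602 → valid
(130,404,476): 130+404 > 476 → valid
5 of the 7 triples form a triangle.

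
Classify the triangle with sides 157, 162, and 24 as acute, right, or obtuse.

Compare the square of the longest side to the sum of squares of the other two: 24² + 157² = 25225 < 26244 = 162².

obtuse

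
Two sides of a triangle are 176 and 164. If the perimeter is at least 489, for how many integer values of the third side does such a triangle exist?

191

Triangle inequality: 12 < x < 340. Perimeter ≥ 489 gives x ≥ 489 − 176 − 164 = 149.
So 149 ≤ x < 340; integers 149 through 339: 191 values.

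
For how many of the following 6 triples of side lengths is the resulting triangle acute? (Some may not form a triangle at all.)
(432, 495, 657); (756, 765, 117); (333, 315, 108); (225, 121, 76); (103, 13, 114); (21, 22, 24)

1

(432,495,657): 432²+495² = 431649 = 657² → right
(756,765,117): 117²+756² = 585225 = 765² → right
(333,315,108): 108²+315² = 110889 = 333² → right
(225,121,76): 76+121 ≤ 225, not a triangle
(103,13,114): 13²+103² = 10778 < 12996 = 114² → obtuse
(21,22,24): 21²+22² = 925 > 576 = 24² → acute
1 of the 6 is acute.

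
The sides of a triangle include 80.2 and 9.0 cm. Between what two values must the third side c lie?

By the triangle inequality, c must be less than 80.2 + 9.0 = 89.2 and greater than |80.2 − 9.0| = 71.2.

71.2 < c < 89.2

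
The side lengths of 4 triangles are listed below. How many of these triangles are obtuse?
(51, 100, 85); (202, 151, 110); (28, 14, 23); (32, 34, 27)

(51,100,85): 51²+85² = 9826 < 10000 = 100² → obtuse
(202,151,110): 110²+151² = 34901 < 40804 = 202² → obtuse
(28,14,23): 14²+23² = 725 < 784 = 28² → obtuse
(32,34,27): 27²+32² = 1753 > 1156 = 34² → acute
3 of the 4 are obtuse.

3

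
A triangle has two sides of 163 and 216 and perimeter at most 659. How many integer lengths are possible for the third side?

Triangle inequality: 53 < x < 379. Perimeter ≤ 659 gives x ≤ 659 − 163 − 216 = 280.
So 53 < x ≤ 280; integers 54 through 280: 227 values.

227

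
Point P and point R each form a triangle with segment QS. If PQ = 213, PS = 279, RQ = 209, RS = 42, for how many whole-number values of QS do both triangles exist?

83

From triangle PQS: 66 < QS < 492.
From triangle RQS: 167 < QS < 251.
Intersection: 167 < QS < 251, so integers 168 through 250: 83 values.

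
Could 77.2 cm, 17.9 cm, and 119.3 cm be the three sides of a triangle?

No

The longest side is 119.3, but the other two sum to only 95.1.
95.1 < 119.3, so the triangle inequality fails.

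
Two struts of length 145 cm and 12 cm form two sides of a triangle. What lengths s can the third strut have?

133 < s < 157 (cm)

By the triangle inequality, s must be less than 145 + 12 = 157 and greater than |145 − 12| = 133.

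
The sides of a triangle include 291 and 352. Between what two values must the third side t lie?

61 < t < 643

By the triangle inequality, t must be less than 291 + 352 = 643 and greater than |291 − 352| = 61.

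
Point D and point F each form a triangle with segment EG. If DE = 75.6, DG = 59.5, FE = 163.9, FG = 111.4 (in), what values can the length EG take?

From triangle DEG: |75.6 − 59.5| < EG < 75.6 + 59.5, i.e. 16.1 < EG < 135.1.
From triangle FEG: 52.5 < EG < 275.3.
Both must hold, so EG lies in the intersection.

52.5 < EG < 135.1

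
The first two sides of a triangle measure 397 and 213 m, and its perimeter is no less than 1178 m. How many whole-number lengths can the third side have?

Triangle inequality: 184 < x < 610. Perimeter ≥ 1178 gives x ≥ 1178 − 397 − 213 = 568.
So 568 ≤ x < 610; integers 568 through 609: 42 values.

42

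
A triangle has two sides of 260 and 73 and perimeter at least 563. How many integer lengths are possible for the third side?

Triangle inequality: 187 < x < 333. Perimeter ≥ 563 gives x ≥ 563 − 260 − 73 = 230.
So 230 ≤ x < 333; integers 230 through 332: 103 values.

103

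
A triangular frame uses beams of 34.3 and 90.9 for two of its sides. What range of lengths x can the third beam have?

By the triangle inequality, x must be less than 34.3 + 90.9 = 125.2 and greater than |34.3 − 90.9| = 56.6.

56.6 < x < 125.2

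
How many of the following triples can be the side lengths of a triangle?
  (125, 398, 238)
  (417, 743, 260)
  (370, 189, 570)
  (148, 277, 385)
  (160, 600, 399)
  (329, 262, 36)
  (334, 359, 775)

(125,238,398): 125+238 ≤ 398 → not valid
(260,417,743): 260+417 ≤ 743 → not valid
(189,370,570): 189+370 ≤ 570 → not valid
(148,277,385): 148+277 > 385 → valid
(160,399,600): 160+399 ≤ 600 → not valid
(36,262,329): 36+262 ≤ 329 → not valid
(334,359,775): 334+359 ≤ 775 → not valid
1 of the 7 triples forms a triangle.

1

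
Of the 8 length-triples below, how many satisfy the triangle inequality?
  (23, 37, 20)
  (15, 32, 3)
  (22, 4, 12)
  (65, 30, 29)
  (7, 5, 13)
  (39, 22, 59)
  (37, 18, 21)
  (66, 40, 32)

(20,23,37): 20+23 > 37 → valid
(3,15,32): 3+15 ≤ 32 → not valid
(4,12,22): 4+12 ≤ 22 → not valid
(29,30,65): 29+30 ≤ 65 → not valid
(5,7,13): 5+7 ≤ 13 → not valid
(22,39,59): 22+39 > 59 → valid
(18,21,37): 18+21 > 37 → valid
(32,40,66): 32+40 > 66 → valid
4 of the 8 triples form a triangle.

4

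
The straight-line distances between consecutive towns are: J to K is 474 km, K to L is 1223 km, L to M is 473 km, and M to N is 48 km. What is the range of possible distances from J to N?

228 ≤ JN ≤ 2218 km

The maximum is all hops collinear in one direction: 474 + 1223 + 473 + 48 = 2218.
The longest hop is 1223; the others sum to 995. Folding the others back against it leaves at least 1223 − 995 = 228.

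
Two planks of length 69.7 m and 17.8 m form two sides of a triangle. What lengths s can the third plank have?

By the triangle inequality, s must be less than 69.7 + 17.8 = 87.5 and greater than |69.7 − 17.8| = 51.9.

51.9 < s < 87.5 (m)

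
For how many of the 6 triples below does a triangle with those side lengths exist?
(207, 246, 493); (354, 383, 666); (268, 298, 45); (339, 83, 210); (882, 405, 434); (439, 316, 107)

(207,246,493): 207+246 ≤ 493 → not valid
(354,383,666): 354+383 > 666 → valid
(45,268,298): 45+268 > 298 → valid
(83,210,339): 83+210 ≤ 339 → not valid
(405,434,882): 405+434 ≤ 882 → not valid
(107,316,439): 107+316 ≤ 439 → not valid
2 of the 6 triples form a triangle.

2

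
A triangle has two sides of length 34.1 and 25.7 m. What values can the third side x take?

By the triangle inequality, x must be less than 34.1 + 25.7 = 59.8 and greater than |34.1 − 25.7| = 8.4.

8.4 < x < 59.8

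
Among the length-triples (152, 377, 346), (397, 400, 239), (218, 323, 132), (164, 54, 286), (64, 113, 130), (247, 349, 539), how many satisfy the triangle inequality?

5

(152,346,377): 152+346 > 377 → valid
(239,397,400): 239+397 > 400 → valid
(132,218,323): 132+218 > 323 → valid
(54,164,286): 54+164 ≤ 286 → not valid
(64,113,130): 64+113 > 130 → valid
(247,349,539): 247+349 > 539 → valid
5 of the 6 triples form a triangle.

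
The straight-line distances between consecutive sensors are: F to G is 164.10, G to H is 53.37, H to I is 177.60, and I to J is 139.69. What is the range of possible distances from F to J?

The maximum is all hops collinear in one direction: 164.10 + 53.37 + 177.60 + 139.69 = 534.76.
The longest hop is 177.60; the others sum to 357.16. Since 177.60 ≤ 357.16, the path can fold back on itself completely, so the minimum distance is 0.

0 ≤ FJ ≤ 534.76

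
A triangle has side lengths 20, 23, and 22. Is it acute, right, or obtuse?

Compare the square of the longest side to the sum of squares of the other two: 20² + 22² = 884 > 529 = 23².

acute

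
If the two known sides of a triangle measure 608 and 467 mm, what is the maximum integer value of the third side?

The third side must be strictly less than 608 + 467 = 1075.
The largest integer below 1075 is 1074.

1074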